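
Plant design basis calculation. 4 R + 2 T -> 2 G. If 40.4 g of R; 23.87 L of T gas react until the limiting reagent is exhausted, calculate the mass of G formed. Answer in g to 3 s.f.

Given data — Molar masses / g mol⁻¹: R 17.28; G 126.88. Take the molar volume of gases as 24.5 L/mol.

124 g

n(R) = 40.40 / 17.28 = 2.338 mol
n(T) = 23.87 / 24.5 = 0.9743 mol
n/ν for R = 2.338/4 = 0.5845
n/ν for T = 0.9743/2 = 0.4872
Smallest n/ν is T → limiting reagent.
n(G) = (2/2) × 0.9743 = 0.9743 mol
mass = 0.9743 × 126.88 = 123.6 g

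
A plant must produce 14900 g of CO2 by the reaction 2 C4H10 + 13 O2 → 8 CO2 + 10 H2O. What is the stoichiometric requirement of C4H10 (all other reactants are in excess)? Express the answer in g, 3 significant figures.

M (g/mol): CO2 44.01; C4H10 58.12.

4920 g

n(CO2) = 14900 / 44.01 = 338.6 mol
n(C4H10) = (2/8) × 338.6 = 84.65 mol
mass = 84.65 × 58.12 = 4920 g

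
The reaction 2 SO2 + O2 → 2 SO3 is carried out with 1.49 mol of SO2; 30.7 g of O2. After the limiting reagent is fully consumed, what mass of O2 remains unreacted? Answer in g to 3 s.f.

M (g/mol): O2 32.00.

n(SO2) = 1.490 mol
n(O2) = 30.70 / 32.00 = 0.9594 mol
n/ν for SO2 = 1.490/2 = 0.7450
n/ν for O2 = 0.9594/1 = 0.9594
Smallest n/ν is SO2 → limiting reagent.
O2 consumed = (1/2) × 1.490 = 0.7450 mol
O2 remaining = 0.9594 − 0.7450 = 0.2144 mol
mass = 0.2144 × 32.00 = 6.861 g

6.86 g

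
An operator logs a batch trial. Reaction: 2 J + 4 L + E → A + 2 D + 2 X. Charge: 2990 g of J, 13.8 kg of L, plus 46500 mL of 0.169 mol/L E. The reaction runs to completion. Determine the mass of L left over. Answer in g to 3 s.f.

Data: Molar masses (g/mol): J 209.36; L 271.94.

6030 g

n(J) = 2990 / 209.36 = 14.28 mol
n(L) = 13.80×1000 / 271.94 = 50.75 mol
n(E) = 0.169 × 46500/1000 = 7.859 mol
n/ν → J: 7.140, L: 12.69, E: 7.859; J is limiting.
L consumed = (4/2) × 14.28 = 28.56 mol
L remaining = 50.75 − 28.56 = 22.19 mol
mass = 22.19 × 271.94 = 6034 g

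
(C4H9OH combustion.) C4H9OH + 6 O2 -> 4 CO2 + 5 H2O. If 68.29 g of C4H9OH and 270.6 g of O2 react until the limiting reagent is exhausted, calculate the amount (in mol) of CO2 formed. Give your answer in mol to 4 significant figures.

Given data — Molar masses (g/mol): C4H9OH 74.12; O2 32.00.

3.685 mol

n(C4H9OH) = 68.29 / 74.12 = 0.9213 mol
n(O2) = 270.6 / 32.00 = 8.456 mol
n/ν → C4H9OH: 0.9213, O2: 1.409; C4H9OH is limiting.
n(CO2) = (4/1) × 0.9213 = 3.685 mol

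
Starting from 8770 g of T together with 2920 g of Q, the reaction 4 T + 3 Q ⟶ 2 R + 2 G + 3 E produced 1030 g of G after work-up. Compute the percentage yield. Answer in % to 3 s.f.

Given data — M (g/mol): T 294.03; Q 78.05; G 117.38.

n(T) = 8770 / 294.03 = 29.83 mol
n(Q) = 2920 / 78.05 = 37.41 mol
n/ν for T = 29.83/4 = 7.458
n/ν for Q = 37.41/3 = 12.47
Smallest n/ν is T → limiting reagent.
theoretical n(G) = (2/4) × 29.83 = 14.92 mol → 1751 g
% yield = 1030 / 1751 × 100 = 58.82 %

58.8 %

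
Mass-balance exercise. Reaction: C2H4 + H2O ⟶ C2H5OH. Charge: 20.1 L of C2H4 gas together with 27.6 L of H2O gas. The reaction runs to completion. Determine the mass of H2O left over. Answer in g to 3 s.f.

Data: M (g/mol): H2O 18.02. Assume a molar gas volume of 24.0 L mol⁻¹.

5.63 g

n(C2H4) = 20.10 / 24.0 = 0.8375 mol
n(H2O) = 27.60 / 24.0 = 1.150 mol
n/ν for C2H4 = 0.8375/1 = 0.8375
n/ν for H2O = 1.150/1 = 1.150
Smallest n/ν is C2H4 → limiting reagent.
H2O consumed = (1/1) × 0.8375 = 0.8375 mol
H2O remaining = 1.150 − 0.8375 = 0.3125 mol
mass = 0.3125 × 18.02 = 5.631 g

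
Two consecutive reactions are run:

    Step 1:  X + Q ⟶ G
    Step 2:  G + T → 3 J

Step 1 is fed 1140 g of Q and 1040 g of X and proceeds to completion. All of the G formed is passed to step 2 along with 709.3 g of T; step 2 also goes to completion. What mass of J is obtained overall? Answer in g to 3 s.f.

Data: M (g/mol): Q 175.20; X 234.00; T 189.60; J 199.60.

Step 1:
n(Q) = 1140 / 175.20 = 6.507 mol
n(X) = 1040 / 234.00 = 4.444 mol
n/ν for Q = 6.507/1 = 6.507
n/ν for X = 4.444/1 = 4.444
Smallest n/ν is X → limiting reagent.
n(G) produced = (1/1) × 4.444 = 4.444 mol
Step 2:
n(G) available = 4.444 mol
n(T) = 709.3 / 189.60 = 3.741 mol
n/ν for G = 4.444/1 = 4.444
n/ν for T = 3.741/1 = 3.741
Smallest n/ν is T → limiting reagent.
n(J) = (3/1) × 3.741 = 11.22 mol
mass = 11.22 × 199.60 = 2240 g

2240 g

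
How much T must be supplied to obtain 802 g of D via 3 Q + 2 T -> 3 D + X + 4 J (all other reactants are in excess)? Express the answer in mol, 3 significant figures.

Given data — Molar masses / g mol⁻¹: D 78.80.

6.79 mol

n(D) = 802 / 78.80 = 10.18 mol
n(T) = (2/3) × 10.18 = 6.787 mol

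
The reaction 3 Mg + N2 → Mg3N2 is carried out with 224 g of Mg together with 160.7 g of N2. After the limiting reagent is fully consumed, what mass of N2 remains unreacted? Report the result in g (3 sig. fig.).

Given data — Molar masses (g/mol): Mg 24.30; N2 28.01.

74.6 g

n(Mg) = 224.0 / 24.30 = 9.218 mol
n(N2) = 160.7 / 28.01 = 5.737 mol
n/ν for Mg = 9.218/3 = 3.073
n/ν for N2 = 5.737/1 = 5.737
Smallest n/ν is Mg → limiting reagent.
N2 consumed = (1/3) × 9.218 = 3.073 mol
N2 remaining = 5.737 − 3.073 = 2.664 mol
mass = 2.664 × 28.01 = 74.62 g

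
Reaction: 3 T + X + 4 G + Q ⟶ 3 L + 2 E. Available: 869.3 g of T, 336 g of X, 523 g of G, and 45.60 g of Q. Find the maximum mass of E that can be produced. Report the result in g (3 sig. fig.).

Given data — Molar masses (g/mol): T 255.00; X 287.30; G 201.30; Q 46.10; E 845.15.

1100 g

n(T) = 869.3 / 255.00 = 3.409 mol
n(X) = 336.0 / 287.30 = 1.170 mol
n(G) = 523.0 / 201.30 = 2.598 mol
n(Q) = 45.60 / 46.10 = 0.9892 mol
n/ν for T = 3.409/3 = 1.136
n/ν for X = 1.170/1 = 1.170
n/ν for G = 2.598/4 = 0.6495
n/ν for Q = 0.9892/1 = 0.9892
Smallest n/ν is G → limiting reagent.
n(E) = (2/4) × 2.598 = 1.299 mol
mass = 1.299 × 845.15 = 1098 g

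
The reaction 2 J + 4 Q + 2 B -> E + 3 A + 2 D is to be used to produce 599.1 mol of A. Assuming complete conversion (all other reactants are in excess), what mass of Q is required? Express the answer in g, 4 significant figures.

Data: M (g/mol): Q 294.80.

235500 g

n(A) = 599.1 mol
n(Q) = (4/3) × 599.1 = 798.8 mol
mass = 798.8 × 294.80 = 235500 g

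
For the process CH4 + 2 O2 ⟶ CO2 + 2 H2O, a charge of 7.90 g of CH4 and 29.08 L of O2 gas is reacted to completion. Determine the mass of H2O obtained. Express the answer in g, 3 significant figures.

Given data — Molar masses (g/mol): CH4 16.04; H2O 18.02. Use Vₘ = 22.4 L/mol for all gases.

n(CH4) = 7.900 / 16.04 = 0.4925 mol
n(O2) = 29.08 / 22.4 = 1.298 mol
n/ν → CH4: 0.4925, O2: 0.6490; CH4 is limiting.
n(H2O) = (2/1) × 0.4925 = 0.9850 mol
mass = 0.9850 × 18.02 = 17.75 g

17.8 g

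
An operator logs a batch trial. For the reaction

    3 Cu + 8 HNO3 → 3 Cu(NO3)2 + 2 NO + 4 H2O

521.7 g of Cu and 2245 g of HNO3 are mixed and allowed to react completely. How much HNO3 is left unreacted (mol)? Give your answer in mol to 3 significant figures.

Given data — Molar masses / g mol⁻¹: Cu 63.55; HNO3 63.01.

13.7 mol

n(Cu) = 521.7 / 63.55 = 8.209 mol
n(HNO3) = 2245 / 63.01 = 35.63 mol
n/ν for Cu = 8.209/3 = 2.736
n/ν for HNO3 = 35.63/8 = 4.454
Smallest n/ν is Cu → limiting reagent.
HNO3 consumed = (8/3) × 8.209 = 21.89 mol
HNO3 remaining = 35.63 − 21.89 = 13.74 mol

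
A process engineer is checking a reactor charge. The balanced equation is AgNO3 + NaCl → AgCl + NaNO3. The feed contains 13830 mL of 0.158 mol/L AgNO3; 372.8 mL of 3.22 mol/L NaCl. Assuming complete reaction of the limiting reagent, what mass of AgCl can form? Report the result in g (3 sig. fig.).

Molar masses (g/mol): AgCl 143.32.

n(AgNO3) = 0.158 × 13830/1000 = 2.185 mol
n(NaCl) = 3.22 × 372.8/1000 = 1.200 mol
n/ν for AgNO3 = 2.185/1 = 2.185
n/ν for NaCl = 1.200/1 = 1.200
Smallest n/ν is NaCl → limiting reagent.
n(AgCl) = (1/1) × 1.200 = 1.200 mol
mass = 1.200 × 143.32 = 172.0 g

172 g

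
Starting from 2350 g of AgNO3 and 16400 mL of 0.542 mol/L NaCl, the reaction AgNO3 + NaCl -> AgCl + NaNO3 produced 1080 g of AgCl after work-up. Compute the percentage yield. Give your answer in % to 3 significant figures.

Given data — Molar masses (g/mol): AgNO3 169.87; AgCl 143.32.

84.8 %

n(AgNO3) = 2350 / 169.87 = 13.83 mol
n(NaCl) = 0.542 × 16400/1000 = 8.889 mol
n/ν for AgNO3 = 13.83/1 = 13.83
n/ν for NaCl = 8.889/1 = 8.889
Smallest n/ν is NaCl → limiting reagent.
theoretical n(AgCl) = (1/1) × 8.889 = 8.889 mol → 1274 g
% yield = 1080 / 1274 × 100 = 84.77 %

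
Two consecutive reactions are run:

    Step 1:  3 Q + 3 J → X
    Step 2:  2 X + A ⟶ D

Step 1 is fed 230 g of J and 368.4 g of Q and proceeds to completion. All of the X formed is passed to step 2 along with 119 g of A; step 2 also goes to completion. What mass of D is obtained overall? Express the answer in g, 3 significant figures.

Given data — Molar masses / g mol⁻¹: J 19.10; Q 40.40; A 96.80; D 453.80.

Step 1:
n(J) = 230.0 / 19.10 = 12.04 mol
n(Q) = 368.4 / 40.40 = 9.119 mol
n/ν for J = 12.04/3 = 4.013
n/ν for Q = 9.119/3 = 3.040
Smallest n/ν is Q → limiting reagent.
n(X) produced = (1/3) × 9.119 = 3.040 mol
Step 2:
n(X) available = 3.040 mol
n(A) = 119.0 / 96.80 = 1.229 mol
n/ν for X = 3.040/2 = 1.520
n/ν for A = 1.229/1 = 1.229
Smallest n/ν is A → limiting reagent.
n(D) = (1/1) × 1.229 = 1.229 mol
mass = 1.229 × 453.80 = 557.7 g

558 g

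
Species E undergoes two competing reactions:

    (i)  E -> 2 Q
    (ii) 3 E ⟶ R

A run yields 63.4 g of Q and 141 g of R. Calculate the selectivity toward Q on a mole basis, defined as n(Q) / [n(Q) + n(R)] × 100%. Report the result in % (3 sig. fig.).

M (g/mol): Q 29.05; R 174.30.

73.0 %

n(Q) = 63.4 / 29.05 = 2.182 mol
n(R) = 141 / 174.30 = 0.8090 mol
selectivity = 2.182/(2.182+0.8090) × 100 = 72.95 %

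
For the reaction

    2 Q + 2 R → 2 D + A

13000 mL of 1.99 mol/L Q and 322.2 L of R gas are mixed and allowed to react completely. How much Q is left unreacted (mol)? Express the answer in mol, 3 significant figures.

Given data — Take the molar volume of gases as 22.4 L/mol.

n(Q) = 1.99 × 13000/1000 = 25.87 mol
n(R) = 322.2 / 22.4 = 14.38 mol
n/ν for Q = 25.87/2 = 12.94
n/ν for R = 14.38/2 = 7.190
Smallest n/ν is R → limiting reagent.
Q consumed = (2/2) × 14.38 = 14.38 mol
Q remaining = 25.87 − 14.38 = 11.49 mol

11.5 mol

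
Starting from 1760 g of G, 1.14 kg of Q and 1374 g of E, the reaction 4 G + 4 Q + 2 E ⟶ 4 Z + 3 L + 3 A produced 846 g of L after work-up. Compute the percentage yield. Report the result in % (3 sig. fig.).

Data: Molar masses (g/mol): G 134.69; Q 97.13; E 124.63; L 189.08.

50.8 %

n(G) = 1760 / 134.69 = 13.07 mol
n(Q) = 1.140×1000 / 97.13 = 11.74 mol
n(E) = 1374 / 124.63 = 11.02 mol
n/ν for G = 13.07/4 = 3.268
n/ν for Q = 11.74/4 = 2.935
n/ν for E = 11.02/2 = 5.510
Smallest n/ν is Q → limiting reagent.
theoretical n(L) = (3/4) × 11.74 = 8.805 mol → 1665 g
% yield = 846 / 1665 × 100 = 50.81 %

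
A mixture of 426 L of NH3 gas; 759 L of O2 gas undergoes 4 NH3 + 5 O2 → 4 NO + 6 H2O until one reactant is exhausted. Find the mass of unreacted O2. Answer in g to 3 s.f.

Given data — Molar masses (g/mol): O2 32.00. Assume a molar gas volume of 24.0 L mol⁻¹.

302 g

n(NH3) = 426.0 / 24.0 = 17.75 mol
n(O2) = 759.0 / 24.0 = 31.63 mol
n/ν → NH3: 4.438, O2: 6.326; NH3 is limiting.
O2 consumed = (5/4) × 17.75 = 22.19 mol
O2 remaining = 31.63 − 22.19 = 9.440 mol
mass = 9.440 × 32.00 = 302.1 g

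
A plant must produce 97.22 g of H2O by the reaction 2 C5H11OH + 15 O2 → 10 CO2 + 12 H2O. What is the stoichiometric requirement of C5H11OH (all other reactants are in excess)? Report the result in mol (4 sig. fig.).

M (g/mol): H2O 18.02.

0.8992 mol

n(H2O) = 97.22 / 18.02 = 5.395 mol
n(C5H11OH) = (2/12) × 5.395 = 0.8992 mol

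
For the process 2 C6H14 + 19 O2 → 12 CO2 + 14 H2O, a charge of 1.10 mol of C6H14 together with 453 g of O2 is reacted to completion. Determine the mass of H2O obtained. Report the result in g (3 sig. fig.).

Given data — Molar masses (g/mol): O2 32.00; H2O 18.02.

139 g

n(C6H14) = 1.100 mol
n(O2) = 453.0 / 32.00 = 14.16 mol
n/ν for C6H14 = 1.100/2 = 0.5500
n/ν for O2 = 14.16/19 = 0.7453
Smallest n/ν is C6H14 → limiting reagent.
n(H2O) = (14/2) × 1.100 = 7.700 mol
mass = 7.700 × 18.02 = 138.8 g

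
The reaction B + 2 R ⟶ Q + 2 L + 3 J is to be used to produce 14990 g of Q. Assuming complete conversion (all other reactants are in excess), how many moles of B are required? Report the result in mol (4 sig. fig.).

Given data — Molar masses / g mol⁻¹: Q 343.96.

43.58 mol

n(Q) = 14990 / 343.96 = 43.58 mol
n(B) = (1/1) × 43.58 = 43.58 mol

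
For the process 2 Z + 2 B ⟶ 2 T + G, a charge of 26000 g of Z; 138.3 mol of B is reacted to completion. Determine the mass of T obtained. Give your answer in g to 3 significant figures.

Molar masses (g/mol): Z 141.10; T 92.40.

n(Z) = 26000 / 141.10 = 184.3 mol
n(B) = 138.3 mol
n/ν → Z: 92.15, B: 69.15; B is limiting.
n(T) = (2/2) × 138.3 = 138.3 mol
mass = 138.3 × 92.40 = 12780 g

12800 g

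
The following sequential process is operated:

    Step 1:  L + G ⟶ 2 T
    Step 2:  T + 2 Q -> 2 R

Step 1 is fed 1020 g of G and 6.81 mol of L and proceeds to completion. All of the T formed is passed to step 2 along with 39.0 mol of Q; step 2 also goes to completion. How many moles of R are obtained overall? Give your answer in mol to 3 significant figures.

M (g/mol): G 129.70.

Step 1:
n(G) = 1020 / 129.70 = 7.864 mol
n(L) = 6.810 mol
n/ν for G = 7.864/1 = 7.864
n/ν for L = 6.810/1 = 6.810
Smallest n/ν is L → limiting reagent.
n(T) produced = (2/1) × 6.810 = 13.62 mol
Step 2:
n(T) available = 13.62 mol
n(Q) = 39.00 mol
n/ν for T = 13.62/1 = 13.62
n/ν for Q = 39.00/2 = 19.50
Smallest n/ν is T → limiting reagent.
n(R) = (2/1) × 13.62 = 27.24 mol

27.2 mol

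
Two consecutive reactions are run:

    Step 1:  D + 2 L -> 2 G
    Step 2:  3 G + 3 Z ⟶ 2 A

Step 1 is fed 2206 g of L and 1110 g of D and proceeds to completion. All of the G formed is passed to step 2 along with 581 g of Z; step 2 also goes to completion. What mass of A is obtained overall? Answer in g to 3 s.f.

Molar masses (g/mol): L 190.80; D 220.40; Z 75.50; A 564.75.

Step 1:
n(L) = 2206 / 190.80 = 11.56 mol
n(D) = 1110 / 220.40 = 5.036 mol
n/ν for L = 11.56/2 = 5.780
n/ν for D = 5.036/1 = 5.036
Smallest n/ν is D → limiting reagent.
n(G) produced = (2/1) × 5.036 = 10.07 mol
Step 2:
n(G) available = 10.07 mol
n(Z) = 581.0 / 75.50 = 7.695 mol
n/ν for G = 10.07/3 = 3.357
n/ν for Z = 7.695/3 = 2.565
Smallest n/ν is Z → limiting reagent.
n(A) = (2/3) × 7.695 = 5.130 mol
mass = 5.130 × 564.75 = 2897 g

2900 g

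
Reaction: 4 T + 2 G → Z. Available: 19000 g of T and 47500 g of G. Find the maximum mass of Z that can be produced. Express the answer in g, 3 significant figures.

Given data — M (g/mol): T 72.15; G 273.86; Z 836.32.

n(T) = 19000 / 72.15 = 263.3 mol
n(G) = 47500 / 273.86 = 173.4 mol
n/ν for T = 263.3/4 = 65.83
n/ν for G = 173.4/2 = 86.70
Smallest n/ν is T → limiting reagent.
n(Z) = (1/4) × 263.3 = 65.83 mol
mass = 65.83 × 836.32 = 55050 g

55100 g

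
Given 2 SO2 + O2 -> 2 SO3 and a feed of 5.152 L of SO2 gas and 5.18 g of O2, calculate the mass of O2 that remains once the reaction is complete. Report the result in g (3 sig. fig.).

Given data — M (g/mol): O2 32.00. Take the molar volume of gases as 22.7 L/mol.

n(SO2) = 5.152 / 22.7 = 0.2270 mol
n(O2) = 5.180 / 32.00 = 0.1619 mol
n/ν → SO2: 0.1135, O2: 0.1619; SO2 is limiting.
O2 consumed = (1/2) × 0.2270 = 0.1135 mol
O2 remaining = 0.1619 − 0.1135 = 0.04840 mol
mass = 0.04840 × 32.00 = 1.549 g

1.55 g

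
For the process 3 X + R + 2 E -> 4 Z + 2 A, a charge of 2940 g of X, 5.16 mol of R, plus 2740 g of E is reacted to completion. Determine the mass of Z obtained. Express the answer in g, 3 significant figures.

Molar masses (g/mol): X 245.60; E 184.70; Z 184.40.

2940 g

n(X) = 2940 / 245.60 = 11.97 mol
n(R) = 5.160 mol
n(E) = 2740 / 184.70 = 14.83 mol
n/ν for X = 11.97/3 = 3.990
n/ν for R = 5.160/1 = 5.160
n/ν for E = 14.83/2 = 7.415
Smallest n/ν is X → limiting reagent.
n(Z) = (4/3) × 11.97 = 15.96 mol
mass = 15.96 × 184.40 = 2943 g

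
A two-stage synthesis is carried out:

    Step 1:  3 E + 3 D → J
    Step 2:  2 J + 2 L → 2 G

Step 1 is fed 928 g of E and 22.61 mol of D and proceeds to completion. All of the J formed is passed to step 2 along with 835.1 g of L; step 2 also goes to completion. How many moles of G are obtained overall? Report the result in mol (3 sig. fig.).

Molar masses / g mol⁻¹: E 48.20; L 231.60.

3.61 mol

Step 1:
n(E) = 928.0 / 48.20 = 19.25 mol
n(D) = 22.61 mol
n/ν for E = 19.25/3 = 6.417
n/ν for D = 22.61/3 = 7.537
Smallest n/ν is E → limiting reagent.
n(J) produced = (1/3) × 19.25 = 6.417 mol
Step 2:
n(J) available = 6.417 mol
n(L) = 835.1 / 231.60 = 3.606 mol
n/ν for J = 6.417/2 = 3.209
n/ν for L = 3.606/2 = 1.803
Smallest n/ν is L → limiting reagent.
n(G) = (2/2) × 3.606 = 3.606 mol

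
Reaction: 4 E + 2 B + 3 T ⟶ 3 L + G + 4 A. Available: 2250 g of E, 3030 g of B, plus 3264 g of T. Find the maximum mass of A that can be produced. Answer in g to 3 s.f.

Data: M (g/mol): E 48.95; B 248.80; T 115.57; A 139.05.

3390 g

n(E) = 2250 / 48.95 = 45.97 mol
n(B) = 3030 / 248.80 = 12.18 mol
n(T) = 3264 / 115.57 = 28.24 mol
n/ν for E = 45.97/4 = 11.49
n/ν for B = 12.18/2 = 6.090
n/ν for T = 28.24/3 = 9.413
Smallest n/ν is B → limiting reagent.
n(A) = (4/2) × 12.18 = 24.36 mol
mass = 24.36 × 139.05 = 3387 g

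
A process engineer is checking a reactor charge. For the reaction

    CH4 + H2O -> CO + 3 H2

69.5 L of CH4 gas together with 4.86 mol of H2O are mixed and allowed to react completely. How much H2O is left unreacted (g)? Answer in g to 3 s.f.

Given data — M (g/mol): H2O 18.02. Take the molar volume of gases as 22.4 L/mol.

n(CH4) = 69.50 / 22.4 = 3.103 mol
n(H2O) = 4.860 mol
n/ν for CH4 = 3.103/1 = 3.103
n/ν for H2O = 4.860/1 = 4.860
Smallest n/ν is CH4 → limiting reagent.
H2O consumed = (1/1) × 3.103 = 3.103 mol
H2O remaining = 4.860 − 3.103 = 1.757 mol
mass = 1.757 × 18.02 = 31.66 g

31.7 g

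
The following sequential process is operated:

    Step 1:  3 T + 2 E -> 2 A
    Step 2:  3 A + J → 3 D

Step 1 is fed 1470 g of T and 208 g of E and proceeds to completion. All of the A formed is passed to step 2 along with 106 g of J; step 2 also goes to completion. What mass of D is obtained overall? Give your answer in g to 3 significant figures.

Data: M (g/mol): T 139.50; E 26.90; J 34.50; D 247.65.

Step 1:
n(T) = 1470 / 139.50 = 10.54 mol
n(E) = 208.0 / 26.90 = 7.732 mol
n/ν for T = 10.54/3 = 3.513
n/ν for E = 7.732/2 = 3.866
Smallest n/ν is T → limiting reagent.
n(A) produced = (2/3) × 10.54 = 7.027 mol
Step 2:
n(A) available = 7.027 mol
n(J) = 106.0 / 34.50 = 3.072 mol
n/ν for A = 7.027/3 = 2.342
n/ν for J = 3.072/1 = 3.072
Smallest n/ν is A → limiting reagent.
n(D) = (3/3) × 7.027 = 7.027 mol
mass = 7.027 × 247.65 = 1740 g

1740 g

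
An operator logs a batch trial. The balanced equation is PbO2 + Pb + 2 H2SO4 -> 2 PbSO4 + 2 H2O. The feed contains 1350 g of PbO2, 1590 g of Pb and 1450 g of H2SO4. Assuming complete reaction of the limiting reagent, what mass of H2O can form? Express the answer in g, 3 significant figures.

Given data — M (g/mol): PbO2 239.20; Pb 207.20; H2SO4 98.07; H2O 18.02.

203 g

n(PbO2) = 1350 / 239.20 = 5.644 mol
n(Pb) = 1590 / 207.20 = 7.674 mol
n(H2SO4) = 1450 / 98.07 = 14.79 mol
n/ν for PbO2 = 5.644/1 = 5.644
n/ν for Pb = 7.674/1 = 7.674
n/ν for H2SO4 = 14.79/2 = 7.395
Smallest n/ν is PbO2 → limiting reagent.
n(H2O) = (2/1) × 5.644 = 11.29 mol
mass = 11.29 × 18.02 = 203.4 g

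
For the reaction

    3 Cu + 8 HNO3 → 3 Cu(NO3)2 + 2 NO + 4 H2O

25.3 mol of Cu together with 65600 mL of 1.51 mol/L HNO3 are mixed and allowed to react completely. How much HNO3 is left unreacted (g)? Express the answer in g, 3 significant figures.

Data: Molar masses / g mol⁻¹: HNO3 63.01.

n(Cu) = 25.30 mol
n(HNO3) = 1.51 × 65600/1000 = 99.06 mol
n/ν → Cu: 8.433, HNO3: 12.38; Cu is limiting.
HNO3 consumed = (8/3) × 25.30 = 67.47 mol
HNO3 remaining = 99.06 − 67.47 = 31.59 mol
mass = 31.59 × 63.01 = 1990 g

1990 g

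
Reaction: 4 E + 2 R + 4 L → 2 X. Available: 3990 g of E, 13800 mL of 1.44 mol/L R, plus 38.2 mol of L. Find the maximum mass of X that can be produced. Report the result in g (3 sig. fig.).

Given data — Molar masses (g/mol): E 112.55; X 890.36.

15800 g

n(E) = 3990 / 112.55 = 35.45 mol
n(R) = 1.44 × 13800/1000 = 19.87 mol
n(L) = 38.20 mol
n/ν for E = 35.45/4 = 8.863
n/ν for R = 19.87/2 = 9.935
n/ν for L = 38.20/4 = 9.550
Smallest n/ν is E → limiting reagent.
n(X) = (2/4) × 35.45 = 17.73 mol
mass = 17.73 × 890.36 = 15790 g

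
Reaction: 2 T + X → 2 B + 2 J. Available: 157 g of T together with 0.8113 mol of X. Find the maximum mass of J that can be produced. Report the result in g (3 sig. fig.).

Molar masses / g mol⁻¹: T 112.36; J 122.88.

172 g

n(T) = 157.0 / 112.36 = 1.397 mol
n(X) = 0.8113 mol
n/ν for T = 1.397/2 = 0.6985
n/ν for X = 0.8113/1 = 0.8113
Smallest n/ν is T → limiting reagent.
n(J) = (2/2) × 1.397 = 1.397 mol
mass = 1.397 × 122.88 = 171.7 g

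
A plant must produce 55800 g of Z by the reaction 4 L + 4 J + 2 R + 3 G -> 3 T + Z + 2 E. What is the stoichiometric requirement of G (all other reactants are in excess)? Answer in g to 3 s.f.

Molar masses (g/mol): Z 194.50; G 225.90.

194000 g

n(Z) = 55800 / 194.50 = 286.9 mol
n(G) = (3/1) × 286.9 = 860.7 mol
mass = 860.7 × 225.90 = 194400 g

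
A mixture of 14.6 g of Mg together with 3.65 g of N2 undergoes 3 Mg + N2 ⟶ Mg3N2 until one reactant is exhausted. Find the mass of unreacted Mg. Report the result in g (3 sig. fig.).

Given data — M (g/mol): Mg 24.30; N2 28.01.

n(Mg) = 14.60 / 24.30 = 0.6008 mol
n(N2) = 3.650 / 28.01 = 0.1303 mol
n/ν for Mg = 0.6008/3 = 0.2003
n/ν for N2 = 0.1303/1 = 0.1303
Smallest n/ν is N2 → limiting reagent.
Mg consumed = (3/1) × 0.1303 = 0.3909 mol
Mg remaining = 0.6008 − 0.3909 = 0.2099 mol
mass = 0.2099 × 24.30 = 5.101 g

5.10 g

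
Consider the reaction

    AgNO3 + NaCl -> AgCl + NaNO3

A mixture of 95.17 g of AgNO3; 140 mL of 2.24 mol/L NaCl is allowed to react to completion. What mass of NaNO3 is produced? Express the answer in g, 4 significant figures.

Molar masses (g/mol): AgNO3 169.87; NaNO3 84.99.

26.65 g

n(AgNO3) = 95.17 / 169.87 = 0.5603 mol
n(NaCl) = 2.24 × 140.0/1000 = 0.3136 mol
n/ν for AgNO3 = 0.5603/1 = 0.5603
n/ν for NaCl = 0.3136/1 = 0.3136
Smallest n/ν is NaCl → limiting reagent.
n(NaNO3) = (1/1) × 0.3136 = 0.3136 mol
mass = 0.3136 × 84.99 = 26.65 g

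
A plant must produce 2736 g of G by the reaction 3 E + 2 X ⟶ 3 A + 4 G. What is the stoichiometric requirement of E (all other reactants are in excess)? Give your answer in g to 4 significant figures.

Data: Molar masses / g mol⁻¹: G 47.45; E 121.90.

n(G) = 2736 / 47.45 = 57.66 mol
n(E) = (3/4) × 57.66 = 43.25 mol
mass = 43.25 × 121.90 = 5272 g

5272 g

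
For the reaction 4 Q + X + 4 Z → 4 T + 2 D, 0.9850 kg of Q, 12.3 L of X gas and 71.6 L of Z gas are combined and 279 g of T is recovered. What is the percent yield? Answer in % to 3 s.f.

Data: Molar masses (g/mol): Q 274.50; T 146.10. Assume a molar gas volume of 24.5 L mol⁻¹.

n(Q) = 0.9850×1000 / 274.50 = 3.588 mol
n(X) = 12.30 / 24.5 = 0.5020 mol
n(Z) = 71.60 / 24.5 = 2.922 mol
n/ν for Q = 3.588/4 = 0.8970
n/ν for X = 0.5020/1 = 0.5020
n/ν for Z = 2.922/4 = 0.7305
Smallest n/ν is X → limiting reagent.
theoretical n(T) = (4/1) × 0.5020 = 2.008 mol → 293.4 g
% yield = 279 / 293.4 × 100 = 95.09 %

95.1 %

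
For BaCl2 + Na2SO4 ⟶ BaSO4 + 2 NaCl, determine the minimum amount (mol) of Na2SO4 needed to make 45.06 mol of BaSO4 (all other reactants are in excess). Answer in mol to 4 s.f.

45.06 mol

n(BaSO4) = 45.06 mol
n(Na2SO4) = (1/1) × 45.06 = 45.06 mol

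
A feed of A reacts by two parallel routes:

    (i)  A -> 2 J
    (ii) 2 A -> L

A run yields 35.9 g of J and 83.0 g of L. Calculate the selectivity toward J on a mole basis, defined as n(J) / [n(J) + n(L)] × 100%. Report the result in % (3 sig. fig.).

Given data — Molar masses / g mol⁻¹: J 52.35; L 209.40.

63.4 %

n(J) = 35.9 / 52.35 = 0.6858 mol
n(L) = 83.0 / 209.40 = 0.3964 mol
selectivity = 0.6858/(0.6858+0.3964) × 100 = 63.37 %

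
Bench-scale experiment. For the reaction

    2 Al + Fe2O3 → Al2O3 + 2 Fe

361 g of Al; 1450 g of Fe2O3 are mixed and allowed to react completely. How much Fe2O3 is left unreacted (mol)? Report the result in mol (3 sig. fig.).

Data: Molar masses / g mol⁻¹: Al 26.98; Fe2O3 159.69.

n(Al) = 361.0 / 26.98 = 13.38 mol
n(Fe2O3) = 1450 / 159.69 = 9.080 mol
n/ν for Al = 13.38/2 = 6.690
n/ν for Fe2O3 = 9.080/1 = 9.080
Smallest n/ν is Al → limiting reagent.
Fe2O3 consumed = (1/2) × 13.38 = 6.690 mol
Fe2O3 remaining = 9.080 − 6.690 = 2.390 mol

2.39 mol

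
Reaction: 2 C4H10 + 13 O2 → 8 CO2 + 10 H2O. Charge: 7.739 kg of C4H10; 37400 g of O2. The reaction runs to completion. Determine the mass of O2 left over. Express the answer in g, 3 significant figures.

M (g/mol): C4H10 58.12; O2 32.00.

9700 g

n(C4H10) = 7.739×1000 / 58.12 = 133.2 mol
n(O2) = 37400 / 32.00 = 1169 mol
n/ν for C4H10 = 133.2/2 = 66.60
n/ν for O2 = 1169/13 = 89.92
Smallest n/ν is C4H10 → limiting reagent.
O2 consumed = (13/2) × 133.2 = 865.8 mol
O2 remaining = 1169 − 865.8 = 303.2 mol
mass = 303.2 × 32.00 = 9702 g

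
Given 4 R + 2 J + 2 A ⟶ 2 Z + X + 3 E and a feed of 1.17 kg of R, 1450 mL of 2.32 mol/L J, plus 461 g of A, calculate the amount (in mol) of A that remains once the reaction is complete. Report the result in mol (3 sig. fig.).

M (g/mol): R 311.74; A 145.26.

n(R) = 1.170×1000 / 311.74 = 3.753 mol
n(J) = 2.32 × 1450/1000 = 3.364 mol
n(A) = 461.0 / 145.26 = 3.174 mol
n/ν for R = 3.753/4 = 0.9383
n/ν for J = 3.364/2 = 1.682
n/ν for A = 3.174/2 = 1.587
Smallest n/ν is R → limiting reagent.
A consumed = (2/4) × 3.753 = 1.877 mol
A remaining = 3.174 − 1.877 = 1.297 mol

1.30 mol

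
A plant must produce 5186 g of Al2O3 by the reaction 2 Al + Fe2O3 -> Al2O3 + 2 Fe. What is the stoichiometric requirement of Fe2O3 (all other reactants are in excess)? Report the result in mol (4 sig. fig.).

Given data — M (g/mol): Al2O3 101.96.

n(Al2O3) = 5186 / 101.96 = 50.86 mol
n(Fe2O3) = (1/1) × 50.86 = 50.86 mol

50.86 mol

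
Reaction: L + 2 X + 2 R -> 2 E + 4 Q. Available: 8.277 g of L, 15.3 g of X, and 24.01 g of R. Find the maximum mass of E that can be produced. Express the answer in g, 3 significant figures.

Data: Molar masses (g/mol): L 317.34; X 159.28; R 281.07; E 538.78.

28.1 g

n(L) = 8.277 / 317.34 = 0.02608 mol
n(X) = 15.30 / 159.28 = 0.09606 mol
n(R) = 24.01 / 281.07 = 0.08542 mol
n/ν for L = 0.02608/1 = 0.02608
n/ν for X = 0.09606/2 = 0.04803
n/ν for R = 0.08542/2 = 0.04271
Smallest n/ν is L → limiting reagent.
n(E) = (2/1) × 0.02608 = 0.05216 mol
mass = 0.05216 × 538.78 = 28.10 g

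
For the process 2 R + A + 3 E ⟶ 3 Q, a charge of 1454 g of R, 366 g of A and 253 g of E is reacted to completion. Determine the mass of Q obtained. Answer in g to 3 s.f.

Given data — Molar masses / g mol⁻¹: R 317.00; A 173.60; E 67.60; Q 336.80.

1260 g

n(R) = 1454 / 317.00 = 4.587 mol
n(A) = 366.0 / 173.60 = 2.108 mol
n(E) = 253.0 / 67.60 = 3.743 mol
n/ν for R = 4.587/2 = 2.294
n/ν for A = 2.108/1 = 2.108
n/ν for E = 3.743/3 = 1.248
Smallest n/ν is E → limiting reagent.
n(Q) = (3/3) × 3.743 = 3.743 mol
mass = 3.743 × 336.80 = 1261 g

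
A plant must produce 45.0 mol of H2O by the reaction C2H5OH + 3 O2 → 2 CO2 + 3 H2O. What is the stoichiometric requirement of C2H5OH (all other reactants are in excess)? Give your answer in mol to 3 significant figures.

15.0 mol

n(H2O) = 45.00 mol
n(C2H5OH) = (1/3) × 45.00 = 15.00 mol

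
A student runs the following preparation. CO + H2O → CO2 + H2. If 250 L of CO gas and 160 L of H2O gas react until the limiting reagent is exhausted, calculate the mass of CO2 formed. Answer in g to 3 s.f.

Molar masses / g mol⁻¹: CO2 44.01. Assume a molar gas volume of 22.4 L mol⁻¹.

n(CO) = 250.0 / 22.4 = 11.16 mol
n(H2O) = 160.0 / 22.4 = 7.143 mol
n/ν for CO = 11.16/1 = 11.16
n/ν for H2O = 7.143/1 = 7.143
Smallest n/ν is H2O → limiting reagent.
n(CO2) = (1/1) × 7.143 = 7.143 mol
mass = 7.143 × 44.01 = 314.4 g

314 g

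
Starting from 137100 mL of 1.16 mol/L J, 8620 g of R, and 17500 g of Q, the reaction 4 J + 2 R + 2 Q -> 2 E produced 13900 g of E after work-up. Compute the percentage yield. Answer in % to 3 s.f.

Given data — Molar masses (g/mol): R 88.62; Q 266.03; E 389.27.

n(J) = 1.16 × 137100/1000 = 159.0 mol
n(R) = 8620 / 88.62 = 97.27 mol
n(Q) = 17500 / 266.03 = 65.78 mol
n/ν → J: 39.75, R: 48.64, Q: 32.89; Q is limiting.
theoretical n(E) = (2/2) × 65.78 = 65.78 mol → 25610 g
% yield = 13900 / 25610 × 100 = 54.28 %

54.3 %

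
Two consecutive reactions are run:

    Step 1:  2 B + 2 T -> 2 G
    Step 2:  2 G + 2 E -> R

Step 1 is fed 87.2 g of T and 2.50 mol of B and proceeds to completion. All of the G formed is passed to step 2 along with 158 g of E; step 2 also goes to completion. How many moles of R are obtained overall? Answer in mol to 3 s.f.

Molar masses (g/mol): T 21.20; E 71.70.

1.10 mol

Step 1:
n(T) = 87.20 / 21.20 = 4.113 mol
n(B) = 2.500 mol
n/ν for T = 4.113/2 = 2.057
n/ν for B = 2.500/2 = 1.250
Smallest n/ν is B → limiting reagent.
n(G) produced = (2/2) × 2.500 = 2.500 mol
Step 2:
n(G) available = 2.500 mol
n(E) = 158.0 / 71.70 = 2.204 mol
n/ν for G = 2.500/2 = 1.250
n/ν for E = 2.204/2 = 1.102
Smallest n/ν is E → limiting reagent.
n(R) = (1/2) × 2.204 = 1.102 mol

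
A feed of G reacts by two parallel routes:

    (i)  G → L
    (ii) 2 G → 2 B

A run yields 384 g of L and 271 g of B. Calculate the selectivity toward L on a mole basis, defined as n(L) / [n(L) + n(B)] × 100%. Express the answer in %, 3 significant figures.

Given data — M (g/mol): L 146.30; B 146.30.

58.6 %

n(L) = 384 / 146.30 = 2.625 mol
n(B) = 271 / 146.30 = 1.852 mol
selectivity = 2.625/(2.625+1.852) × 100 = 58.63 %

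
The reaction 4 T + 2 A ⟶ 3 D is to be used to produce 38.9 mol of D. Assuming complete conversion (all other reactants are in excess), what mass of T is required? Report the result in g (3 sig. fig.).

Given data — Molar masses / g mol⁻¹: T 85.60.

4440 g

n(D) = 38.90 mol
n(T) = (4/3) × 38.90 = 51.87 mol
mass = 51.87 × 85.60 = 4440 g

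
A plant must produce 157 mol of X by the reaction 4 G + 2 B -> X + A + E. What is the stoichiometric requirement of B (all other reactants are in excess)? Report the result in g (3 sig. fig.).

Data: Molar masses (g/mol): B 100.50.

31600 g

n(X) = 157.0 mol
n(B) = (2/1) × 157.0 = 314.0 mol
mass = 314.0 × 100.50 = 31560 g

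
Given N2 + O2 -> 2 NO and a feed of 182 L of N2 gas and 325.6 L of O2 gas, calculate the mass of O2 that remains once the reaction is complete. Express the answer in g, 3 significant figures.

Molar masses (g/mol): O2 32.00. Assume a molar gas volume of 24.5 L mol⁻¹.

n(N2) = 182.0 / 24.5 = 7.429 mol
n(O2) = 325.6 / 24.5 = 13.29 mol
n/ν → N2: 7.429, O2: 13.29; N2 is limiting.
O2 consumed = (1/1) × 7.429 = 7.429 mol
O2 remaining = 13.29 − 7.429 = 5.861 mol
mass = 5.861 × 32.00 = 187.6 g

188 g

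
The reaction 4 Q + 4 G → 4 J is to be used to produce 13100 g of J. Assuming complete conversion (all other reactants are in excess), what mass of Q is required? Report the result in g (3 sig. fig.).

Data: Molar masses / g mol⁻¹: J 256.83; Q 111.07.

n(J) = 13100 / 256.83 = 51.01 mol
n(Q) = (4/4) × 51.01 = 51.01 mol
mass = 51.01 × 111.07 = 5666 g

5670 g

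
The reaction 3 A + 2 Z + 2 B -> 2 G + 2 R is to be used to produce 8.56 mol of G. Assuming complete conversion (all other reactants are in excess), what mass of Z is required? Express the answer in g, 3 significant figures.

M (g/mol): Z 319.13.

2730 g

n(G) = 8.560 mol
n(Z) = (2/2) × 8.560 = 8.560 mol
mass = 8.560 × 319.13 = 2732 g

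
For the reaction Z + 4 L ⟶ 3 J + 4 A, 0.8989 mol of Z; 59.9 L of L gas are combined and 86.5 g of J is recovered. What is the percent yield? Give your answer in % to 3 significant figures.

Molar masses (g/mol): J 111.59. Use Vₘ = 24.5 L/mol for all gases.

n(Z) = 0.8989 mol
n(L) = 59.90 / 24.5 = 2.445 mol
n/ν for Z = 0.8989/1 = 0.8989
n/ν for L = 2.445/4 = 0.6113
Smallest n/ν is L → limiting reagent.
theoretical n(J) = (3/4) × 2.445 = 1.834 mol → 204.7 g
% yield = 86.5 / 204.7 × 100 = 42.26 %

42.3 %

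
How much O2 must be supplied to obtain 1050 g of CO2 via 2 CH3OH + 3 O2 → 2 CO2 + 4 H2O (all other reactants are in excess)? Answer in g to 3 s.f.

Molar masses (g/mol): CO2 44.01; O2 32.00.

n(CO2) = 1050 / 44.01 = 23.86 mol
n(O2) = (3/2) × 23.86 = 35.79 mol
mass = 35.79 × 32.00 = 1145 g

1150 g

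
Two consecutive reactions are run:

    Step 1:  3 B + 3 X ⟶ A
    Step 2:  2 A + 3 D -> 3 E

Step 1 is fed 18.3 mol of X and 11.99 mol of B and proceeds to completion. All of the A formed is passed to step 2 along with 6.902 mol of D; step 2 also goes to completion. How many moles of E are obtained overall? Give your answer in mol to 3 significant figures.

Step 1:
n(X) = 18.30 mol
n(B) = 11.99 mol
n/ν for X = 18.30/3 = 6.100
n/ν for B = 11.99/3 = 3.997
Smallest n/ν is B → limiting reagent.
n(A) produced = (1/3) × 11.99 = 3.997 mol
Step 2:
n(A) available = 3.997 mol
n(D) = 6.902 mol
n/ν for A = 3.997/2 = 1.999
n/ν for D = 6.902/3 = 2.301
Smallest n/ν is A → limiting reagent.
n(E) = (3/2) × 3.997 = 5.996 mol

6.00 mol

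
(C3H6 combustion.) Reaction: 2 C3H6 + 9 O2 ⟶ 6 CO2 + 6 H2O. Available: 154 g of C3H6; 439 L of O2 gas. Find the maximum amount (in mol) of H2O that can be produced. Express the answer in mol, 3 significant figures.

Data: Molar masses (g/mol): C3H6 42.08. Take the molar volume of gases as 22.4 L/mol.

n(C3H6) = 154.0 / 42.08 = 3.660 mol
n(O2) = 439.0 / 22.4 = 19.60 mol
n/ν → C3H6: 1.830, O2: 2.178; C3H6 is limiting.
n(H2O) = (6/2) × 3.660 = 10.98 mol

11.0 mol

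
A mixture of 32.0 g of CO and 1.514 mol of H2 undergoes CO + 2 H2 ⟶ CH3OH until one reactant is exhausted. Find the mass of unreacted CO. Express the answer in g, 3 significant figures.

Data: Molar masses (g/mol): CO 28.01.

10.8 g

n(CO) = 32.00 / 28.01 = 1.142 mol
n(H2) = 1.514 mol
n/ν for CO = 1.142/1 = 1.142
n/ν for H2 = 1.514/2 = 0.7570
Smallest n/ν is H2 → limiting reagent.
CO consumed = (1/2) × 1.514 = 0.7570 mol
CO remaining = 1.142 − 0.7570 = 0.3850 mol
mass = 0.3850 × 28.01 = 10.78 g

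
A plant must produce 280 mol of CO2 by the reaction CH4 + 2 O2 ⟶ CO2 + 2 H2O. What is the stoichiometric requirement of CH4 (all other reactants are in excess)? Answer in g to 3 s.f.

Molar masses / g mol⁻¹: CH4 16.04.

n(CO2) = 280.0 mol
n(CH4) = (1/1) × 280.0 = 280.0 mol
mass = 280.0 × 16.04 = 4491 g

4490 g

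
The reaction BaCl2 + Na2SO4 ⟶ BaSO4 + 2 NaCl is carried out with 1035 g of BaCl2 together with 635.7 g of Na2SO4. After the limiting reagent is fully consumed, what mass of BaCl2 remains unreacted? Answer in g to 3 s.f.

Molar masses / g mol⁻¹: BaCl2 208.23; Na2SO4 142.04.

n(BaCl2) = 1035 / 208.23 = 4.970 mol
n(Na2SO4) = 635.7 / 142.04 = 4.475 mol
n/ν for BaCl2 = 4.970/1 = 4.970
n/ν for Na2SO4 = 4.475/1 = 4.475
Smallest n/ν is Na2SO4 → limiting reagent.
BaCl2 consumed = (1/1) × 4.475 = 4.475 mol
BaCl2 remaining = 4.970 − 4.475 = 0.4950 mol
mass = 0.4950 × 208.23 = 103.1 g

103 g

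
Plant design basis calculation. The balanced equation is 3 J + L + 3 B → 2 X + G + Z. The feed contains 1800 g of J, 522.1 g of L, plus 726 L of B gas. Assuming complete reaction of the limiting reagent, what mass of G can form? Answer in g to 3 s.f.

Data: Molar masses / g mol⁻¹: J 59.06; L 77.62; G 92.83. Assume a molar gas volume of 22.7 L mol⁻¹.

n(J) = 1800 / 59.06 = 30.48 mol
n(L) = 522.1 / 77.62 = 6.726 mol
n(B) = 726.0 / 22.7 = 31.98 mol
n/ν for J = 30.48/3 = 10.16
n/ν for L = 6.726/1 = 6.726
n/ν for B = 31.98/3 = 10.66
Smallest n/ν is L → limiting reagent.
n(G) = (1/1) × 6.726 = 6.726 mol
mass = 6.726 × 92.83 = 624.4 g

624 g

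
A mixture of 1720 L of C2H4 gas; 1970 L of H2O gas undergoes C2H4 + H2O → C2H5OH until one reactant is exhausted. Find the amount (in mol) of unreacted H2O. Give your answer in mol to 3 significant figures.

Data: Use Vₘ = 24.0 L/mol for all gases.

10.4 mol

n(C2H4) = 1720 / 24.0 = 71.67 mol
n(H2O) = 1970 / 24.0 = 82.08 mol
n/ν for C2H4 = 71.67/1 = 71.67
n/ν for H2O = 82.08/1 = 82.08
Smallest n/ν is C2H4 → limiting reagent.
H2O consumed = (1/1) × 71.67 = 71.67 mol
H2O remaining = 82.08 − 71.67 = 10.41 mol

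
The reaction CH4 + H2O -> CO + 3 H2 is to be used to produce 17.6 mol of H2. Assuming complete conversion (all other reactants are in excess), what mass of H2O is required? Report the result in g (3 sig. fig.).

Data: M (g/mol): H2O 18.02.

106 g

n(H2) = 17.60 mol
n(H2O) = (1/3) × 17.60 = 5.867 mol
mass = 5.867 × 18.02 = 105.7 g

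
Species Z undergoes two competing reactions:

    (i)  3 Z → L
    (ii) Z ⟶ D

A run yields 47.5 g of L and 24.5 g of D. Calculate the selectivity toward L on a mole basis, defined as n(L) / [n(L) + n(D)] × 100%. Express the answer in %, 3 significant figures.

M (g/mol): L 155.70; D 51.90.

n(L) = 47.5 / 155.70 = 0.3051 mol
n(D) = 24.5 / 51.90 = 0.4721 mol
selectivity = 0.3051/(0.3051+0.4721) × 100 = 39.26 %

39.3 %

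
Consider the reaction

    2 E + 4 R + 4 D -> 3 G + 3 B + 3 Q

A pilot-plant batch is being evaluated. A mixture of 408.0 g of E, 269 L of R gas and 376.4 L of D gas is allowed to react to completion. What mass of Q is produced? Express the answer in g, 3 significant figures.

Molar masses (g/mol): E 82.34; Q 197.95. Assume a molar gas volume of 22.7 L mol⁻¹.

1470 g

n(E) = 408.0 / 82.34 = 4.955 mol
n(R) = 269.0 / 22.7 = 11.85 mol
n(D) = 376.4 / 22.7 = 16.58 mol
n/ν → E: 2.478, R: 2.963, D: 4.145; E is limiting.
n(Q) = (3/2) × 4.955 = 7.433 mol
mass = 7.433 × 197.95 = 1471 g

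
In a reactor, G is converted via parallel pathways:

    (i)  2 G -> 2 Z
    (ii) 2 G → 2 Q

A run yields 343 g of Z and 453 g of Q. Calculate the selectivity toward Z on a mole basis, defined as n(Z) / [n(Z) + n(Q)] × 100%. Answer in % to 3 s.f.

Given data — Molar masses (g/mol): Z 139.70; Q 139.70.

43.1 %

n(Z) = 343 / 139.70 = 2.455 mol
n(Q) = 453 / 139.70 = 3.243 mol
selectivity = 2.455/(2.455+3.243) × 100 = 43.09 %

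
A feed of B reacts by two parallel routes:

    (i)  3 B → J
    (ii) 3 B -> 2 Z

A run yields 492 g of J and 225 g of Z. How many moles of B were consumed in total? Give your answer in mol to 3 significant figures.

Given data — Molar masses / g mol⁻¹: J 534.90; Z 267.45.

4.02 mol

n(J) = 492 / 534.90 = 0.9198 mol
n(Z) = 225 / 267.45 = 0.8413 mol
n(B) via (i) = (3/1)×0.9198 = 2.759 mol
n(B) via (ii) = (3/2)×0.8413 = 1.262 mol
total n(B) = 2.759 + 1.262 = 4.021 mol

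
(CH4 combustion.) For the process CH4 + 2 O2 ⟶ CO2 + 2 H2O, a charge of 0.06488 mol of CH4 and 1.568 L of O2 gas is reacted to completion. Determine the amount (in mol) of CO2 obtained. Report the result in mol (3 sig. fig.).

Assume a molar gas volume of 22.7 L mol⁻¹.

0.0345 mol

n(CH4) = 0.06488 mol
n(O2) = 1.568 / 22.7 = 0.06907 mol
n/ν for CH4 = 0.06488/1 = 0.06488
n/ν for O2 = 0.06907/2 = 0.03454
Smallest n/ν is O2 → limiting reagent.
n(CO2) = (1/2) × 0.06907 = 0.03454 mol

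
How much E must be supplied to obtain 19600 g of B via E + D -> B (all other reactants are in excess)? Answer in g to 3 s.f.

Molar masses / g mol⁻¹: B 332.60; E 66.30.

3910 g

n(B) = 19600 / 332.60 = 58.93 mol
n(E) = (1/1) × 58.93 = 58.93 mol
mass = 58.93 × 66.30 = 3907 g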